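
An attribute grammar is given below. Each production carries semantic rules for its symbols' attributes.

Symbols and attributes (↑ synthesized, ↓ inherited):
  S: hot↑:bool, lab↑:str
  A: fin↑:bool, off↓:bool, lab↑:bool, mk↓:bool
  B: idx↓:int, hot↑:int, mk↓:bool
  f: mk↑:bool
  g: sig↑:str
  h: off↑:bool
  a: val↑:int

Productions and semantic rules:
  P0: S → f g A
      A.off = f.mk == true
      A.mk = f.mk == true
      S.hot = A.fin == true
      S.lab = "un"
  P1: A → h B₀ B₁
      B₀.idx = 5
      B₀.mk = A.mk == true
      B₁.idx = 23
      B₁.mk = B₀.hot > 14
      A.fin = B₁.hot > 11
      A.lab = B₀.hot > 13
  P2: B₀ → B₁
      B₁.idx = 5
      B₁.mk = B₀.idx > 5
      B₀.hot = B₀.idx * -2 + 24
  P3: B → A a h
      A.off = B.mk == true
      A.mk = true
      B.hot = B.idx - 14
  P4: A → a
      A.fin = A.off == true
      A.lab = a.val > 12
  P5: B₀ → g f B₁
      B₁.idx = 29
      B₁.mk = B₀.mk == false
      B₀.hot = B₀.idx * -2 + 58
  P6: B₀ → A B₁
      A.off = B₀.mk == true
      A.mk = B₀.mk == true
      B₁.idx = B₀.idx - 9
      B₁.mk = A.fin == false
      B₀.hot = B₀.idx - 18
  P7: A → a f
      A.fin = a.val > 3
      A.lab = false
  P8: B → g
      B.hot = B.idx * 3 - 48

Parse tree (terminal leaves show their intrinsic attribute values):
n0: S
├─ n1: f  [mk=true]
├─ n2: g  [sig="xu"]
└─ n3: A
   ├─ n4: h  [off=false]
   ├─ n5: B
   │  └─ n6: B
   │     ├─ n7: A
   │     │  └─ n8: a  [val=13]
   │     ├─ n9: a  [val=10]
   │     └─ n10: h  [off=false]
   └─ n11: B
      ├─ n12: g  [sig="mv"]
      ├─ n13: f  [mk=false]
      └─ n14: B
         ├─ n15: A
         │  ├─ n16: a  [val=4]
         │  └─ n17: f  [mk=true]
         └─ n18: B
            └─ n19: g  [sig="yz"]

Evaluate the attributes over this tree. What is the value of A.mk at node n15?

1. n1.mk = true  [terminal]
2. n2.sig = "xu"  [terminal]
3. n3.off = true  [f.mk == true]
4. n3.mk = true  [f.mk == true]
5. n4.off = false  [terminal]
6. n5.idx = 5  [5]
7. n5.mk = true  [A.mk == true]
8. n6.idx = 5  [5]
9. n6.mk = false  [B₀.idx > 5]
10. n7.off = false  [B.mk == true]
11. n7.mk = true  [true]
12. n8.val = 13  [terminal]
13. n7.fin = false  [A.off == true]
14. n7.lab = true  [a.val > 12]
15. n9.val = 10  [terminal]
16. n10.off = false  [terminal]
17. n6.hot = -9  [B.idx - 14]
18. n5.hot = 14  [B₀.idx * -2 + 24]
19. n11.idx = 23  [23]
20. n11.mk = false  [B₀.hot > 14]
21. n12.sig = "mv"  [terminal]
22. n13.mk = false  [terminal]
23. n14.idx = 29  [29]
24. n14.mk = true  [B₀.mk == false]
25. n15.off = true  [B₀.mk == true]
26. n15.mk = true  [B₀.mk == true]
27. n16.val = 4  [terminal]
28. n17.mk = true  [terminal]
29. n15.fin = true  [a.val > 3]
30. n15.lab = false  [false]
31. n18.idx = 20  [B₀.idx - 9]
32. n18.mk = false  [A.fin == false]
33. n19.sig = "yz"  [terminal]
34. n18.hot = 12  [B.idx * 3 - 48]
35. n14.hot = 11  [B₀.idx - 18]
36. n11.hot = 12  [B₀.idx * -2 + 58]
37. n3.fin = true  [B₁.hot > 11]
38. n3.lab = true  [B₀.hot > 13]
39. n0.hot = true  [A.fin == true]
40. n0.lab = "un"  ["un"]

true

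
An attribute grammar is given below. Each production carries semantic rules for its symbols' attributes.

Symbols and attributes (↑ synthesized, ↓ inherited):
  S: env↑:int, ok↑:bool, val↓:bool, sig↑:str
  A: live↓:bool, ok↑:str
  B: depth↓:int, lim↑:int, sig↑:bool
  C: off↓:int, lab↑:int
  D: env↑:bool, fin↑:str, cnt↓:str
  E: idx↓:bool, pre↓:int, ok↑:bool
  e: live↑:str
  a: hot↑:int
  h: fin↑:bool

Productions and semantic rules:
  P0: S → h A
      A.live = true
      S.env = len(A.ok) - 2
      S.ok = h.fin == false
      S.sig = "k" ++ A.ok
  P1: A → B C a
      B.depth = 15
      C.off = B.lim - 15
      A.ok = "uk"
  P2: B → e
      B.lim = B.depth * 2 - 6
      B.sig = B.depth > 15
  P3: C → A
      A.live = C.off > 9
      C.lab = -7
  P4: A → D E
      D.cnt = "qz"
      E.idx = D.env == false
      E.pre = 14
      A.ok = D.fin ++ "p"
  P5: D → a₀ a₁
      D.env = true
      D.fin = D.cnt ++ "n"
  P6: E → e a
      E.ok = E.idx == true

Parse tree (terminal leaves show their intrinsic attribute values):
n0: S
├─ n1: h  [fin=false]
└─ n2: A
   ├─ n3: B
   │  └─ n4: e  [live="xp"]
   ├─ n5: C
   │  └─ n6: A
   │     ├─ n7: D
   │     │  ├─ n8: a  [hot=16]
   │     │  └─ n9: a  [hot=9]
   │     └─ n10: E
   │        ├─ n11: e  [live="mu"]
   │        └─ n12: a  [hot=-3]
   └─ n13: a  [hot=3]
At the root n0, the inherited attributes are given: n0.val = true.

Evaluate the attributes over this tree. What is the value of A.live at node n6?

1. n0.val = true  [given at root]
2. n1.fin = false  [terminal]
3. n2.live = true  [true]
4. n3.depth = 15  [15]
5. n4.live = "xp"  [terminal]
6. n3.lim = 24  [B.depth * 2 - 6]
7. n3.sig = false  [B.depth > 15]
8. n5.off = 9  [B.lim - 15]
9. n6.live = false  [C.off > 9]
10. n7.cnt = "qz"  ["qz"]
11. n8.hot = 16  [terminal]
12. n9.hot = 9  [terminal]
13. n7.env = true  [true]
14. n7.fin = "qzn"  [D.cnt ++ "n"]
15. n10.idx = false  [D.env == false]
16. n10.pre = 14  [14]
17. n11.live = "mu"  [terminal]
18. n12.hot = -3  [terminal]
19. n10.ok = false  [E.idx == true]
20. n6.ok = "qznp"  [D.fin ++ "p"]
21. n5.lab = -7  [-7]
22. n13.hot = 3  [terminal]
23. n2.ok = "uk"  ["uk"]
24. n0.env = 0  [len(A.ok) - 2]
25. n0.ok = true  [h.fin == false]
26. n0.sig = "kuk"  ["k" ++ A.ok]

false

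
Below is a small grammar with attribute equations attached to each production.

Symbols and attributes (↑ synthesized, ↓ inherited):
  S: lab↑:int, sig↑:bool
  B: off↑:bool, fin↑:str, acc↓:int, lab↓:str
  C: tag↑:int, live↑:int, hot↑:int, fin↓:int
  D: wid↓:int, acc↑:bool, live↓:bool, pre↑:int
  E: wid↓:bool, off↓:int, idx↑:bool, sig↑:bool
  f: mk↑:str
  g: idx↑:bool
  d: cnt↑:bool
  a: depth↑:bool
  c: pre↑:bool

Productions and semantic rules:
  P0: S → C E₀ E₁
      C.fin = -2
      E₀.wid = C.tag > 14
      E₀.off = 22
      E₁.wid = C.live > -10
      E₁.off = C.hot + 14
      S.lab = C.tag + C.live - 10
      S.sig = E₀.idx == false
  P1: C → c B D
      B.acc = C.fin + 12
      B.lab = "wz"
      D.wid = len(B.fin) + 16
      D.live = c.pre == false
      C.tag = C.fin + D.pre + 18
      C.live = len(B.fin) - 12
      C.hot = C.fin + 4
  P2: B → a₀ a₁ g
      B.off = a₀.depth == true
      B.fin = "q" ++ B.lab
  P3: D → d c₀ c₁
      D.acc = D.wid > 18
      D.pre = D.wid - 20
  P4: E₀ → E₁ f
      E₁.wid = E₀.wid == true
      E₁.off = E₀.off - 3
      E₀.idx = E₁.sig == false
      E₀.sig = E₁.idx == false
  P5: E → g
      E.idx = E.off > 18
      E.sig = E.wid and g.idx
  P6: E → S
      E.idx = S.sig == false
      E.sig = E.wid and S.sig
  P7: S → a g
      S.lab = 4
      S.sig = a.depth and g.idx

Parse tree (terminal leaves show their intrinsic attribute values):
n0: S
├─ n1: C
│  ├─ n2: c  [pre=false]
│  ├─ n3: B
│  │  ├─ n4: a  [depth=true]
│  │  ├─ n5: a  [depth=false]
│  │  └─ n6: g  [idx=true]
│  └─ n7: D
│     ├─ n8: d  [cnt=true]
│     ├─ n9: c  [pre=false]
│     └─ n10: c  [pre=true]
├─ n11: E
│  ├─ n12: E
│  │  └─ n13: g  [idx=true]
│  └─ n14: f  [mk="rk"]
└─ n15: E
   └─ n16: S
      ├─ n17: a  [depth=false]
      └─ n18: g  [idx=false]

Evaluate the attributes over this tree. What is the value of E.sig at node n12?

1. n1.fin = -2  [-2]
2. n2.pre = false  [terminal]
3. n3.acc = 10  [C.fin + 12]
4. n3.lab = "wz"  ["wz"]
5. n4.depth = true  [terminal]
6. n5.depth = false  [terminal]
7. n6.idx = true  [terminal]
8. n3.off = true  [a₀.depth == true]
9. n3.fin = "qwz"  ["q" ++ B.lab]
10. n7.wid = 19  [len(B.fin) + 16]
11. n7.live = true  [c.pre == false]
12. n8.cnt = true  [terminal]
13. n9.pre = false  [terminal]
14. n10.pre = true  [terminal]
15. n7.acc = true  [D.wid > 18]
16. n7.pre = -1  [D.wid - 20]
17. n1.tag = 15  [C.fin + D.pre + 18]
18. n1.live = -9  [len(B.fin) - 12]
19. n1.hot = 2  [C.fin + 4]
20. n11.wid = true  [C.tag > 14]
21. n11.off = 22  [22]
22. n12.wid = true  [E₀.wid == true]
23. n12.off = 19  [E₀.off - 3]
24. n13.idx = true  [terminal]
25. n12.idx = true  [E.off > 18]
26. n12.sig = true  [E.wid and g.idx]
27. n14.mk = "rk"  [terminal]
28. n11.idx = false  [E₁.sig == false]
29. n11.sig = false  [E₁.idx == false]
30. n15.wid = true  [C.live > -10]
31. n15.off = 16  [C.hot + 14]
32. n17.depth = false  [terminal]
33. n18.idx = false  [terminal]
34. n16.lab = 4  [4]
35. n16.sig = false  [a.depth and g.idx]
36. n15.idx = true  [S.sig == false]
37. n15.sig = false  [E.wid and S.sig]
38. n0.lab = -4  [C.tag + C.live - 10]
39. n0.sig = true  [E₀.idx == false]

true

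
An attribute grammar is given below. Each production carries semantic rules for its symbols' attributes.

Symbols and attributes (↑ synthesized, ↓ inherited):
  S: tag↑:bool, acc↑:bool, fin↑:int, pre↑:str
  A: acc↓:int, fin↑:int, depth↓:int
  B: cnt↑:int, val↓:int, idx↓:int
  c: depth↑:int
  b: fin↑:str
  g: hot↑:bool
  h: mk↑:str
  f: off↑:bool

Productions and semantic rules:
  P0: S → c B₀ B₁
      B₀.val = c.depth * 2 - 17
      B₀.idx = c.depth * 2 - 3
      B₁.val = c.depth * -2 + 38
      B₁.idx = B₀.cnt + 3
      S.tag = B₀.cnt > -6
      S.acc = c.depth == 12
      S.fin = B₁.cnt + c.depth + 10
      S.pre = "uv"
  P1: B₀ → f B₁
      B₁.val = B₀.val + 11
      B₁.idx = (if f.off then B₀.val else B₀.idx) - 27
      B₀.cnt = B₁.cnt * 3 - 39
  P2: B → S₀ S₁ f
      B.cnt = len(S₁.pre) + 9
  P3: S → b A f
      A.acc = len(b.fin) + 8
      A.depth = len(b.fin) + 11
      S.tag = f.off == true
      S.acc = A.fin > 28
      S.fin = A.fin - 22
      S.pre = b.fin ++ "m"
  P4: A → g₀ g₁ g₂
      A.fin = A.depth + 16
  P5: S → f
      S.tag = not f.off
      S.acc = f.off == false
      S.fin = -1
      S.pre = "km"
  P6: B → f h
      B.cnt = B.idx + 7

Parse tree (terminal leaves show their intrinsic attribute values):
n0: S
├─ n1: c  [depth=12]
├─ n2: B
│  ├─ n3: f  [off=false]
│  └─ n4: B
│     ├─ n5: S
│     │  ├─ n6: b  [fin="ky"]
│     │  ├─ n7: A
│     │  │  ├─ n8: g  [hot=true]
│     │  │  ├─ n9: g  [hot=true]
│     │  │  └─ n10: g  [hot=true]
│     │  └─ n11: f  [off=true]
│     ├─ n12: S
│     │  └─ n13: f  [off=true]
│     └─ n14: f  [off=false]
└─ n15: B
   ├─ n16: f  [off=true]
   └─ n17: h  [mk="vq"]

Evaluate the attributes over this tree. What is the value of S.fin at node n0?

26

1. n1.depth = 12  [terminal]
2. n2.val = 7  [c.depth * 2 - 17]
3. n2.idx = 21  [c.depth * 2 - 3]
4. n3.off = false  [terminal]
5. n4.val = 18  [B₀.val + 11]
6. n4.idx = -6  [(if f.off then B₀.val else B₀.idx) - 27]
7. n6.fin = "ky"  [terminal]
8. n7.acc = 10  [len(b.fin) + 8]
9. n7.depth = 13  [len(b.fin) + 11]
10. n8.hot = true  [terminal]
11. n9.hot = true  [terminal]
12. n10.hot = true  [terminal]
13. n7.fin = 29  [A.depth + 16]
14. n11.off = true  [terminal]
15. n5.tag = true  [f.off == true]
16. n5.acc = true  [A.fin > 28]
17. n5.fin = 7  [A.fin - 22]
18. n5.pre = "kym"  [b.fin ++ "m"]
19. n13.off = true  [terminal]
20. n12.tag = false  [not f.off]
21. n12.acc = false  [f.off == false]
22. n12.fin = -1  [-1]
23. n12.pre = "km"  ["km"]
24. n14.off = false  [terminal]
25. n4.cnt = 11  [len(S₁.pre) + 9]
26. n2.cnt = -6  [B₁.cnt * 3 - 39]
27. n15.val = 14  [c.depth * -2 + 38]
28. n15.idx = -3  [B₀.cnt + 3]
29. n16.off = true  [terminal]
30. n17.mk = "vq"  [terminal]
31. n15.cnt = 4  [B.idx + 7]
32. n0.tag = false  [B₀.cnt > -6]
33. n0.acc = true  [c.depth == 12]
34. n0.fin = 26  [B₁.cnt + c.depth + 10]
35. n0.pre = "uv"  ["uv"]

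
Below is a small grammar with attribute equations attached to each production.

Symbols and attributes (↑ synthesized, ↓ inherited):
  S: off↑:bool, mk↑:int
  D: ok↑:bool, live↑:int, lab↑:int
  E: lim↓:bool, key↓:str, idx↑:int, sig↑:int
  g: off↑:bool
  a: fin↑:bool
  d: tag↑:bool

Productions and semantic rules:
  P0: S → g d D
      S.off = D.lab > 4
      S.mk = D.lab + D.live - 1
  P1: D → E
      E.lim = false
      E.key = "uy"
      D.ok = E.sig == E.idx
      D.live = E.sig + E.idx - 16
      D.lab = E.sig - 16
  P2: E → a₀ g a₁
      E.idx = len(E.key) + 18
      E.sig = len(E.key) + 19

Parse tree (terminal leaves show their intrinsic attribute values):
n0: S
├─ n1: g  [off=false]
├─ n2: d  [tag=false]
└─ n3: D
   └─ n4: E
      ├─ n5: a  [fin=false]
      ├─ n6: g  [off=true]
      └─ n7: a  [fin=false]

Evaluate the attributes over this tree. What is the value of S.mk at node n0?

1. n1.off = false  [terminal]
2. n2.tag = false  [terminal]
3. n4.lim = false  [false]
4. n4.key = "uy"  ["uy"]
5. n5.fin = false  [terminal]
6. n6.off = true  [terminal]
7. n7.fin = false  [terminal]
8. n4.idx = 20  [len(E.key) + 18]
9. n4.sig = 21  [len(E.key) + 19]
10. n3.ok = false  [E.sig == E.idx]
11. n3.live = 25  [E.sig + E.idx - 16]
12. n3.lab = 5  [E.sig - 16]
13. n0.off = true  [D.lab > 4]
14. n0.mk = 29  [D.lab + D.live - 1]

29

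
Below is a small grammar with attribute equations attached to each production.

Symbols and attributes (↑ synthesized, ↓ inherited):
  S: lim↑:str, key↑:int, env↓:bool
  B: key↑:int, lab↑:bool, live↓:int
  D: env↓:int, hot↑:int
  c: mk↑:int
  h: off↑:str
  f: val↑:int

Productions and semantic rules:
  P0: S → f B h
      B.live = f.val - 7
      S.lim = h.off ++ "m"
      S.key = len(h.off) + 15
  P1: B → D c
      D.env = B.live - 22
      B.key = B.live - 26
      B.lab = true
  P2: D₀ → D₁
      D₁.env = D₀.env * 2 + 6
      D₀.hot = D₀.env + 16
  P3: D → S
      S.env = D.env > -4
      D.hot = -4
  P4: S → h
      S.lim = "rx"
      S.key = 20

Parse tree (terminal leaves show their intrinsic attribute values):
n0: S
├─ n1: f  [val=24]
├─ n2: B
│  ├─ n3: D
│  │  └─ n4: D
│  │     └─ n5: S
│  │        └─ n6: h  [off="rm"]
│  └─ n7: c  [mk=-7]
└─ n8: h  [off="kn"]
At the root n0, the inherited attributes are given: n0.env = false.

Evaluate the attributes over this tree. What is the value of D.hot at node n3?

11

1. n0.env = false  [given at root]
2. n1.val = 24  [terminal]
3. n2.live = 17  [f.val - 7]
4. n3.env = -5  [B.live - 22]
5. n4.env = -4  [D₀.env * 2 + 6]
6. n5.env = false  [D.env > -4]
7. n6.off = "rm"  [terminal]
8. n5.lim = "rx"  ["rx"]
9. n5.key = 20  [20]
10. n4.hot = -4  [-4]
11. n3.hot = 11  [D₀.env + 16]
12. n7.mk = -7  [terminal]
13. n2.key = -9  [B.live - 26]
14. n2.lab = true  [true]
15. n8.off = "kn"  [terminal]
16. n0.lim = "knm"  [h.off ++ "m"]
17. n0.key = 17  [len(h.off) + 15]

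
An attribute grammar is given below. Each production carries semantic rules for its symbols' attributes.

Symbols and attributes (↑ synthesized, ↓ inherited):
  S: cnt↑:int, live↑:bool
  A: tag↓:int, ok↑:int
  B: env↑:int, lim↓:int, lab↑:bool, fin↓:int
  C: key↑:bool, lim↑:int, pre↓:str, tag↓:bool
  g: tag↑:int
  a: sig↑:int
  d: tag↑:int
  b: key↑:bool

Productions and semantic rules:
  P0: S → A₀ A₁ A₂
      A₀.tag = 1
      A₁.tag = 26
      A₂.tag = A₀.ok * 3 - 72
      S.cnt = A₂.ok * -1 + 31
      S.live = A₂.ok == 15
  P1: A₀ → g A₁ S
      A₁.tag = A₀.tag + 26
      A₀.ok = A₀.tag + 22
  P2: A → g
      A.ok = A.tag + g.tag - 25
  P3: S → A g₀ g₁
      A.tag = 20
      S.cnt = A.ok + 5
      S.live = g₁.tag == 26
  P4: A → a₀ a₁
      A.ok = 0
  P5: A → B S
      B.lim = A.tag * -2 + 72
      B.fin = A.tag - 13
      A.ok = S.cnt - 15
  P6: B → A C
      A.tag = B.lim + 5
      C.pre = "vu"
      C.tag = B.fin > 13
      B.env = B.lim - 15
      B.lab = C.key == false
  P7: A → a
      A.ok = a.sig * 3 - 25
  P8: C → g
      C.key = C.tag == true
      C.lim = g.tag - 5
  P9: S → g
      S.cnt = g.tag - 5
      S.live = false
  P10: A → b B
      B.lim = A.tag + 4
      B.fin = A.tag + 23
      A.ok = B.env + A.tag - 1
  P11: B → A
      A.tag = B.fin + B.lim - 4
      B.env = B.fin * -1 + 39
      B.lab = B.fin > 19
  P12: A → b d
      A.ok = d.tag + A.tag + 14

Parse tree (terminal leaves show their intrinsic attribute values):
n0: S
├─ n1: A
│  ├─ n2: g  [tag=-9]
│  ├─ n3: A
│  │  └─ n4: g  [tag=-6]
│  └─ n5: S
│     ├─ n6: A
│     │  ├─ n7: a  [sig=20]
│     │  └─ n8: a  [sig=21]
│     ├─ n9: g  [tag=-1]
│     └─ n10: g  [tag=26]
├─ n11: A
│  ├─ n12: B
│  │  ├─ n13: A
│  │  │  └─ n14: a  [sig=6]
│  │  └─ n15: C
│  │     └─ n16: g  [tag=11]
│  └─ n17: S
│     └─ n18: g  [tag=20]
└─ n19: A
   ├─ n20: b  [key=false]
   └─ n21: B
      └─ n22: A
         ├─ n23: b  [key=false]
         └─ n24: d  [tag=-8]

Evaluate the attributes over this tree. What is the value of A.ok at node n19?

1. n1.tag = 1  [1]
2. n2.tag = -9  [terminal]
3. n3.tag = 27  [A₀.tag + 26]
4. n4.tag = -6  [terminal]
5. n3.ok = -4  [A.tag + g.tag - 25]
6. n6.tag = 20  [20]
7. n7.sig = 20  [terminal]
8. n8.sig = 21  [terminal]
9. n6.ok = 0  [0]
10. n9.tag = -1  [terminal]
11. n10.tag = 26  [terminal]
12. n5.cnt = 5  [A.ok + 5]
13. n5.live = true  [g₁.tag == 26]
14. n1.ok = 23  [A₀.tag + 22]
15. n11.tag = 26  [26]
16. n12.lim = 20  [A.tag * -2 + 72]
17. n12.fin = 13  [A.tag - 13]
18. n13.tag = 25  [B.lim + 5]
19. n14.sig = 6  [terminal]
20. n13.ok = -7  [a.sig * 3 - 25]
21. n15.pre = "vu"  ["vu"]
22. n15.tag = false  [B.fin > 13]
23. n16.tag = 11  [terminal]
24. n15.key = false  [C.tag == true]
25. n15.lim = 6  [g.tag - 5]
26. n12.env = 5  [B.lim - 15]
27. n12.lab = true  [C.key == false]
28. n18.tag = 20  [terminal]
29. n17.cnt = 15  [g.tag - 5]
30. n17.live = false  [false]
31. n11.ok = 0  [S.cnt - 15]
32. n19.tag = -3  [A₀.ok * 3 - 72]
33. n20.key = false  [terminal]
34. n21.lim = 1  [A.tag + 4]
35. n21.fin = 20  [A.tag + 23]
36. n22.tag = 17  [B.fin + B.lim - 4]
37. n23.key = false  [terminal]
38. n24.tag = -8  [terminal]
39. n22.ok = 23  [d.tag + A.tag + 14]
40. n21.env = 19  [B.fin * -1 + 39]
41. n21.lab = true  [B.fin > 19]
42. n19.ok = 15  [B.env + A.tag - 1]
43. n0.cnt = 16  [A₂.ok * -1 + 31]
44. n0.live = true  [A₂.ok == 15]

15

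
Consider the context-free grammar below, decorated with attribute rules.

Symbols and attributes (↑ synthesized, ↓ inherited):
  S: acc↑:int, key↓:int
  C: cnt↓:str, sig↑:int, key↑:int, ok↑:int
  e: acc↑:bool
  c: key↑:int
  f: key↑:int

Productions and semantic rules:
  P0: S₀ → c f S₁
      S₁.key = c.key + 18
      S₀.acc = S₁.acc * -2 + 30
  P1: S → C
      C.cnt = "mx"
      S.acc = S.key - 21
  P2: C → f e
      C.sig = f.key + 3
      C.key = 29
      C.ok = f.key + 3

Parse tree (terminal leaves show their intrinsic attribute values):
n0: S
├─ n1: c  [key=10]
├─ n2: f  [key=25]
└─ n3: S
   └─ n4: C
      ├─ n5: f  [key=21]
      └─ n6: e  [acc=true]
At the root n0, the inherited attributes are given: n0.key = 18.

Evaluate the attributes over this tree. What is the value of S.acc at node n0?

1. n0.key = 18  [given at root]
2. n1.key = 10  [terminal]
3. n2.key = 25  [terminal]
4. n3.key = 28  [c.key + 18]
5. n4.cnt = "mx"  ["mx"]
6. n5.key = 21  [terminal]
7. n6.acc = true  [terminal]
8. n4.sig = 24  [f.key + 3]
9. n4.key = 29  [29]
10. n4.ok = 24  [f.key + 3]
11. n3.acc = 7  [S.key - 21]
12. n0.acc = 16  [S₁.acc * -2 + 30]

16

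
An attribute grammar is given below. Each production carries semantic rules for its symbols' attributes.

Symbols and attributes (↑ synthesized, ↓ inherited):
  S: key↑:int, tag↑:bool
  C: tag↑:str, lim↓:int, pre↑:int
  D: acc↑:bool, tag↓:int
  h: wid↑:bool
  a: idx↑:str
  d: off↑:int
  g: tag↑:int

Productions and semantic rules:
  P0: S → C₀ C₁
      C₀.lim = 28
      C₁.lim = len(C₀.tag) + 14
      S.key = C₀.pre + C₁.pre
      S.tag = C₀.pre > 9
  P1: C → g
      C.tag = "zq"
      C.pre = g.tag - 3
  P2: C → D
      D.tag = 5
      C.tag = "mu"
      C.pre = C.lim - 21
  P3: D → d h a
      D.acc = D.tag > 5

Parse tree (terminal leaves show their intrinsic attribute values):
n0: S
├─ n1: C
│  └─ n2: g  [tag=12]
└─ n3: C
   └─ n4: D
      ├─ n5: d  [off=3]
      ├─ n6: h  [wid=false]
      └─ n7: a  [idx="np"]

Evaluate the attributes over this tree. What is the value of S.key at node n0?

4

1. n1.lim = 28  [28]
2. n2.tag = 12  [terminal]
3. n1.tag = "zq"  ["zq"]
4. n1.pre = 9  [g.tag - 3]
5. n3.lim = 16  [len(C₀.tag) + 14]
6. n4.tag = 5  [5]
7. n5.off = 3  [terminal]
8. n6.wid = false  [terminal]
9. n7.idx = "np"  [terminal]
10. n4.acc = false  [D.tag > 5]
11. n3.tag = "mu"  ["mu"]
12. n3.pre = -5  [C.lim - 21]
13. n0.key = 4  [C₀.pre + C₁.pre]
14. n0.tag = false  [C₀.pre > 9]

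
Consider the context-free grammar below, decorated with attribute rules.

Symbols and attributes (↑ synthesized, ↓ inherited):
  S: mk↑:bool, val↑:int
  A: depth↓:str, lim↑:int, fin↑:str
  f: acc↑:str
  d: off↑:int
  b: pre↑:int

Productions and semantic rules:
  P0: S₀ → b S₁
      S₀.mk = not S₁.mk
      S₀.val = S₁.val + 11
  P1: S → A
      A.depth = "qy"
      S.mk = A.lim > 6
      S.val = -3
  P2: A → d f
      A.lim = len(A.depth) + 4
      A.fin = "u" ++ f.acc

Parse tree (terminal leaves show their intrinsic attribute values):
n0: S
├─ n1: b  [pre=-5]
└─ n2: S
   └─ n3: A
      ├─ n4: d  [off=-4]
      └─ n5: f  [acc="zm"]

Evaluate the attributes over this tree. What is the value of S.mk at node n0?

1. n1.pre = -5  [terminal]
2. n3.depth = "qy"  ["qy"]
3. n4.off = -4  [terminal]
4. n5.acc = "zm"  [terminal]
5. n3.lim = 6  [len(A.depth) + 4]
6. n3.fin = "uzm"  ["u" ++ f.acc]
7. n2.mk = false  [A.lim > 6]
8. n2.val = -3  [-3]
9. n0.mk = true  [not S₁.mk]
10. n0.val = 8  [S₁.val + 11]

true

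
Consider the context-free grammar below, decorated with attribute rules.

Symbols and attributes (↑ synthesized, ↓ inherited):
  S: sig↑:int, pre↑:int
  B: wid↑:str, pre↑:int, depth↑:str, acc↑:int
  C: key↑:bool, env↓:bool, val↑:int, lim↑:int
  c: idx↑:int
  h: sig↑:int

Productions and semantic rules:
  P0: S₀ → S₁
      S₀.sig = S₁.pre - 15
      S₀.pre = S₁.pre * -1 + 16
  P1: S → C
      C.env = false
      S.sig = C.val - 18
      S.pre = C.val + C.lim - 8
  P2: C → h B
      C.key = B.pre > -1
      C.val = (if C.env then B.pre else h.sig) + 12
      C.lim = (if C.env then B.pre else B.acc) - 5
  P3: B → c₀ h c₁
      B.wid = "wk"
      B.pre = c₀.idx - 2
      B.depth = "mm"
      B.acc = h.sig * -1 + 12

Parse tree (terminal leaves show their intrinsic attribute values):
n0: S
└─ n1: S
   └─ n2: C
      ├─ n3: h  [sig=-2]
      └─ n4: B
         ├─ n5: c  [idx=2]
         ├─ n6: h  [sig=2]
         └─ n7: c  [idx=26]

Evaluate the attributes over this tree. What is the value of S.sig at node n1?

-8

1. n2.env = false  [false]
2. n3.sig = -2  [terminal]
3. n5.idx = 2  [terminal]
4. n6.sig = 2  [terminal]
5. n7.idx = 26  [terminal]
6. n4.wid = "wk"  ["wk"]
7. n4.pre = 0  [c₀.idx - 2]
8. n4.depth = "mm"  ["mm"]
9. n4.acc = 10  [h.sig * -1 + 12]
10. n2.key = true  [B.pre > -1]
11. n2.val = 10  [(if C.env then B.pre else h.sig) + 12]
12. n2.lim = 5  [(if C.env then B.pre else B.acc) - 5]
13. n1.sig = -8  [C.val - 18]
14. n1.pre = 7  [C.val + C.lim - 8]
15. n0.sig = -8  [S₁.pre - 15]
16. n0.pre = 9  [S₁.pre * -1 + 16]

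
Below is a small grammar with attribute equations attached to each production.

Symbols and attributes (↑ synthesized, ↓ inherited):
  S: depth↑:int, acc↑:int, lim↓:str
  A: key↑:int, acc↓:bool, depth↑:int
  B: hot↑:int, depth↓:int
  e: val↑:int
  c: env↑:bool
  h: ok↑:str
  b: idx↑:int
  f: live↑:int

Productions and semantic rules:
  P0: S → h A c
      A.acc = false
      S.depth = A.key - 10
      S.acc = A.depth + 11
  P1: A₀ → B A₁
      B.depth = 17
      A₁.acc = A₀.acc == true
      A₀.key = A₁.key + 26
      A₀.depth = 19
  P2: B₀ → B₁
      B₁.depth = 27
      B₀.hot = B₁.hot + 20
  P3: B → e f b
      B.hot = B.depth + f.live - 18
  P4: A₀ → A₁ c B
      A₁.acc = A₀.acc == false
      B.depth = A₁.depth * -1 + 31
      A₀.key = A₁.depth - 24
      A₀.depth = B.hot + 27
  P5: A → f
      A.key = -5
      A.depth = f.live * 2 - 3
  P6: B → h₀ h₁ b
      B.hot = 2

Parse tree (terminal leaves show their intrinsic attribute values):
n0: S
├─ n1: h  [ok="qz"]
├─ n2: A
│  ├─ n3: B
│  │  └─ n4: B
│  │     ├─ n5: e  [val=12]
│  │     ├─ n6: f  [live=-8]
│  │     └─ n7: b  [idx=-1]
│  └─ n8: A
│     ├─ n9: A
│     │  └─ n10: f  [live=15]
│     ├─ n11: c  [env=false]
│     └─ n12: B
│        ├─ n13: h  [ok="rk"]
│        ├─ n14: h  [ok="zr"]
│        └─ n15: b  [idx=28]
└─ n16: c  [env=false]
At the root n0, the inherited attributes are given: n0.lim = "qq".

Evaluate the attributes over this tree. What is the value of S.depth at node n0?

1. n0.lim = "qq"  [given at root]
2. n1.ok = "qz"  [terminal]
3. n2.acc = false  [false]
4. n3.depth = 17  [17]
5. n4.depth = 27  [27]
6. n5.val = 12  [terminal]
7. n6.live = -8  [terminal]
8. n7.idx = -1  [terminal]
9. n4.hot = 1  [B.depth + f.live - 18]
10. n3.hot = 21  [B₁.hot + 20]
11. n8.acc = false  [A₀.acc == true]
12. n9.acc = true  [A₀.acc == false]
13. n10.live = 15  [terminal]
14. n9.key = -5  [-5]
15. n9.depth = 27  [f.live * 2 - 3]
16. n11.env = false  [terminal]
17. n12.depth = 4  [A₁.depth * -1 + 31]
18. n13.ok = "rk"  [terminal]
19. n14.ok = "zr"  [terminal]
20. n15.idx = 28  [terminal]
21. n12.hot = 2  [2]
22. n8.key = 3  [A₁.depth - 24]
23. n8.depth = 29  [B.hot + 27]
24. n2.key = 29  [A₁.key + 26]
25. n2.depth = 19  [19]
26. n16.env = false  [terminal]
27. n0.depth = 19  [A.key - 10]
28. n0.acc = 30  [A.depth + 11]

19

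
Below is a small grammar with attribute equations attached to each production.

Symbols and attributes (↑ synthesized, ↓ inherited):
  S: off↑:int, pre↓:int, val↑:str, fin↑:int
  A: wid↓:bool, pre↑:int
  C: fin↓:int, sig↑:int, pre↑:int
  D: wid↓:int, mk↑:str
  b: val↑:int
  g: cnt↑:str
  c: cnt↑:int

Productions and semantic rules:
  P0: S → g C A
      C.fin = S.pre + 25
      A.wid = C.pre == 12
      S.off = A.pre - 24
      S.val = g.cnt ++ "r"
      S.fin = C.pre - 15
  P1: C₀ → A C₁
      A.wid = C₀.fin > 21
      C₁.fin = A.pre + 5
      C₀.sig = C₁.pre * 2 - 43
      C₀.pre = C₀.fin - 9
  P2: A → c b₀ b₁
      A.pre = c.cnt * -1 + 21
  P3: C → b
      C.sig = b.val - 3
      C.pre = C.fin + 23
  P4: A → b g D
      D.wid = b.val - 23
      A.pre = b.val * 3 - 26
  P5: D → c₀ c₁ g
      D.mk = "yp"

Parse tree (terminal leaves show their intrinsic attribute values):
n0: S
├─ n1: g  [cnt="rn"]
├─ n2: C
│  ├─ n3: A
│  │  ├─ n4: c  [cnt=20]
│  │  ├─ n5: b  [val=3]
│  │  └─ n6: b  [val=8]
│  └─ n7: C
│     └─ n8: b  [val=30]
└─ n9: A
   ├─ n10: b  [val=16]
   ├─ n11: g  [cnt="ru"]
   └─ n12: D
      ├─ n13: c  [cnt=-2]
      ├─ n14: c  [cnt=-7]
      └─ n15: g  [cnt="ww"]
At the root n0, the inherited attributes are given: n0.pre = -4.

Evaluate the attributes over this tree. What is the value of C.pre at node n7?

1. n0.pre = -4  [given at root]
2. n1.cnt = "rn"  [terminal]
3. n2.fin = 21  [S.pre + 25]
4. n3.wid = false  [C₀.fin > 21]
5. n4.cnt = 20  [terminal]
6. n5.val = 3  [terminal]
7. n6.val = 8  [terminal]
8. n3.pre = 1  [c.cnt * -1 + 21]
9. n7.fin = 6  [A.pre + 5]
10. n8.val = 30  [terminal]
11. n7.sig = 27  [b.val - 3]
12. n7.pre = 29  [C.fin + 23]
13. n2.sig = 15  [C₁.pre * 2 - 43]
14. n2.pre = 12  [C₀.fin - 9]
15. n9.wid = true  [C.pre == 12]
16. n10.val = 16  [terminal]
17. n11.cnt = "ru"  [terminal]
18. n12.wid = -7  [b.val - 23]
19. n13.cnt = -2  [terminal]
20. n14.cnt = -7  [terminal]
21. n15.cnt = "ww"  [terminal]
22. n12.mk = "yp"  ["yp"]
23. n9.pre = 22  [b.val * 3 - 26]
24. n0.off = -2  [A.pre - 24]
25. n0.val = "rnr"  [g.cnt ++ "r"]
26. n0.fin = -3  [C.pre - 15]

29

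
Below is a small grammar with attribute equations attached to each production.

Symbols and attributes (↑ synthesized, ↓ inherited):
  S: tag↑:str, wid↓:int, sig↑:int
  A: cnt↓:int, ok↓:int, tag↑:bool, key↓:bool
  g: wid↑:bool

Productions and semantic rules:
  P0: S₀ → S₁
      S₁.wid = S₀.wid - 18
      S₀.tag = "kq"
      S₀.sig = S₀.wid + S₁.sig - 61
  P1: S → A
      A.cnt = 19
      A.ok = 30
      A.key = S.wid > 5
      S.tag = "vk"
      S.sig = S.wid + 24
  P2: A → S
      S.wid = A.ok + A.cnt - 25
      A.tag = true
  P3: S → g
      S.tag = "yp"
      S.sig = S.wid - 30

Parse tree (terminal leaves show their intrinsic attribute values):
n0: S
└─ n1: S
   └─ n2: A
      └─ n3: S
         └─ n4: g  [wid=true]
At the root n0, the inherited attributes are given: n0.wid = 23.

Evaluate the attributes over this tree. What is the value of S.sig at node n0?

-9

1. n0.wid = 23  [given at root]
2. n1.wid = 5  [S₀.wid - 18]
3. n2.cnt = 19  [19]
4. n2.ok = 30  [30]
5. n2.key = false  [S.wid > 5]
6. n3.wid = 24  [A.ok + A.cnt - 25]
7. n4.wid = true  [terminal]
8. n3.tag = "yp"  ["yp"]
9. n3.sig = -6  [S.wid - 30]
10. n2.tag = true  [true]
11. n1.tag = "vk"  ["vk"]
12. n1.sig = 29  [S.wid + 24]
13. n0.tag = "kq"  ["kq"]
14. n0.sig = -9  [S₀.wid + S₁.sig - 61]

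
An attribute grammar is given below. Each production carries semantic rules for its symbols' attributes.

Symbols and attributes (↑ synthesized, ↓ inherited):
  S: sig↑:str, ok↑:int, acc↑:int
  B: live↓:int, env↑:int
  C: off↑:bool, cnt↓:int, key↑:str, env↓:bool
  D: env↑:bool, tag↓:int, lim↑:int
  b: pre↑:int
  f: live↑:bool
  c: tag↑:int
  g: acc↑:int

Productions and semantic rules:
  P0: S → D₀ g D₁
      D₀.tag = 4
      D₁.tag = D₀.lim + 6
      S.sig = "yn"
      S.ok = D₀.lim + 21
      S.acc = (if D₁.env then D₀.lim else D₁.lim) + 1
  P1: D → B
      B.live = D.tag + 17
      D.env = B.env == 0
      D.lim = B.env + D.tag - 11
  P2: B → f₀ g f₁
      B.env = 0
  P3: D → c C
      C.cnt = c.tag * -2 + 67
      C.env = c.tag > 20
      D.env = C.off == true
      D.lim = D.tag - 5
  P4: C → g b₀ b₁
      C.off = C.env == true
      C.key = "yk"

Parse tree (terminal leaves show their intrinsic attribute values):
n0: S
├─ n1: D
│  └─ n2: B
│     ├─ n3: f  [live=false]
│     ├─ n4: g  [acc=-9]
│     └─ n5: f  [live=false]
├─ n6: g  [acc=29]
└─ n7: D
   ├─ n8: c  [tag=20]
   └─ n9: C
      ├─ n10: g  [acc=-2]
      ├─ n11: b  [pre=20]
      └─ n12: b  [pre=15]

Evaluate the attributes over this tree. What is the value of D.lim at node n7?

-6

1. n1.tag = 4  [4]
2. n2.live = 21  [D.tag + 17]
3. n3.live = false  [terminal]
4. n4.acc = -9  [terminal]
5. n5.live = false  [terminal]
6. n2.env = 0  [0]
7. n1.env = true  [B.env == 0]
8. n1.lim = -7  [B.env + D.tag - 11]
9. n6.acc = 29  [terminal]
10. n7.tag = -1  [D₀.lim + 6]
11. n8.tag = 20  [terminal]
12. n9.cnt = 27  [c.tag * -2 + 67]
13. n9.env = false  [c.tag > 20]
14. n10.acc = -2  [terminal]
15. n11.pre = 20  [terminal]
16. n12.pre = 15  [terminal]
17. n9.off = false  [C.env == true]
18. n9.key = "yk"  ["yk"]
19. n7.env = false  [C.off == true]
20. n7.lim = -6  [D.tag - 5]
21. n0.sig = "yn"  ["yn"]
22. n0.ok = 14  [D₀.lim + 21]
23. n0.acc = -5  [(if D₁.env then D₀.lim else D₁.lim) + 1]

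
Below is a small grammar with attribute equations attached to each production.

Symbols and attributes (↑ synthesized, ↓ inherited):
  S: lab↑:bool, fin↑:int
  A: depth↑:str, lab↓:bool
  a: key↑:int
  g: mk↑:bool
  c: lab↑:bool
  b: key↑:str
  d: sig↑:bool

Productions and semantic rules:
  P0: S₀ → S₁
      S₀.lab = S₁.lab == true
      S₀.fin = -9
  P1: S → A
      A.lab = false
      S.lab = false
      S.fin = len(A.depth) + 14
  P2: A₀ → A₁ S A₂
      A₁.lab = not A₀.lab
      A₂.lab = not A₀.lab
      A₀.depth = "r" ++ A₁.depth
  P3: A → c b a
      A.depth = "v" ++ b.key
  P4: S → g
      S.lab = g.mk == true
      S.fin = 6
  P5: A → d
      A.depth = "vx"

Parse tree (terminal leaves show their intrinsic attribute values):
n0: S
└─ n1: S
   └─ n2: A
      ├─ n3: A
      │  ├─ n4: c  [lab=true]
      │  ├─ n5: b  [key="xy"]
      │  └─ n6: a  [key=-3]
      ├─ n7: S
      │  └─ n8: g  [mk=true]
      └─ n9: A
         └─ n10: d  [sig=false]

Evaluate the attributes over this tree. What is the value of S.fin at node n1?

1. n2.lab = false  [false]
2. n3.lab = true  [not A₀.lab]
3. n4.lab = true  [terminal]
4. n5.key = "xy"  [terminal]
5. n6.key = -3  [terminal]
6. n3.depth = "vxy"  ["v" ++ b.key]
7. n8.mk = true  [terminal]
8. n7.lab = true  [g.mk == true]
9. n7.fin = 6  [6]
10. n9.lab = true  [not A₀.lab]
11. n10.sig = false  [terminal]
12. n9.depth = "vx"  ["vx"]
13. n2.depth = "rvxy"  ["r" ++ A₁.depth]
14. n1.lab = false  [false]
15. n1.fin = 18  [len(A.depth) + 14]
16. n0.lab = false  [S₁.lab == true]
17. n0.fin = -9  [-9]

18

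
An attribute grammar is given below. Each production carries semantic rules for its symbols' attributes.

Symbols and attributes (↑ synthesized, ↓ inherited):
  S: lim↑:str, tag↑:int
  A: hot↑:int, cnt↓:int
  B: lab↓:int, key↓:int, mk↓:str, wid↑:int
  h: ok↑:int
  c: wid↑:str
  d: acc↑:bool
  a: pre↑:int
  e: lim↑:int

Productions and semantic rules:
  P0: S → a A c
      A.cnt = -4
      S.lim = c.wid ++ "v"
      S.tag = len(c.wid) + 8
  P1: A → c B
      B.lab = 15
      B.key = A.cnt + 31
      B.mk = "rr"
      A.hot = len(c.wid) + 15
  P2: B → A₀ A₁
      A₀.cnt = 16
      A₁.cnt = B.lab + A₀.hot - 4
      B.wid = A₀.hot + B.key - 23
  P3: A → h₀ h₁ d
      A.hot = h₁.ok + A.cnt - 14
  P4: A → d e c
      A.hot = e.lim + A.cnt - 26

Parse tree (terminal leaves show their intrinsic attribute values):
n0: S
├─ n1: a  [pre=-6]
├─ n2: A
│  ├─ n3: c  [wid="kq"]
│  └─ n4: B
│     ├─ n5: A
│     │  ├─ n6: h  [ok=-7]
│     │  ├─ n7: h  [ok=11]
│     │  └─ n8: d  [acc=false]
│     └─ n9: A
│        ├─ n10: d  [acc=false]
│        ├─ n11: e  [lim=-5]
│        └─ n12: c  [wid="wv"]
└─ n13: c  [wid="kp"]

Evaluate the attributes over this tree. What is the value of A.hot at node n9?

1. n1.pre = -6  [terminal]
2. n2.cnt = -4  [-4]
3. n3.wid = "kq"  [terminal]
4. n4.lab = 15  [15]
5. n4.key = 27  [A.cnt + 31]
6. n4.mk = "rr"  ["rr"]
7. n5.cnt = 16  [16]
8. n6.ok = -7  [terminal]
9. n7.ok = 11  [terminal]
10. n8.acc = false  [terminal]
11. n5.hot = 13  [h₁.ok + A.cnt - 14]
12. n9.cnt = 24  [B.lab + A₀.hot - 4]
13. n10.acc = false  [terminal]
14. n11.lim = -5  [terminal]
15. n12.wid = "wv"  [terminal]
16. n9.hot = -7  [e.lim + A.cnt - 26]
17. n4.wid = 17  [A₀.hot + B.key - 23]
18. n2.hot = 17  [len(c.wid) + 15]
19. n13.wid = "kp"  [terminal]
20. n0.lim = "kpv"  [c.wid ++ "v"]
21. n0.tag = 10  [len(c.wid) + 8]

-7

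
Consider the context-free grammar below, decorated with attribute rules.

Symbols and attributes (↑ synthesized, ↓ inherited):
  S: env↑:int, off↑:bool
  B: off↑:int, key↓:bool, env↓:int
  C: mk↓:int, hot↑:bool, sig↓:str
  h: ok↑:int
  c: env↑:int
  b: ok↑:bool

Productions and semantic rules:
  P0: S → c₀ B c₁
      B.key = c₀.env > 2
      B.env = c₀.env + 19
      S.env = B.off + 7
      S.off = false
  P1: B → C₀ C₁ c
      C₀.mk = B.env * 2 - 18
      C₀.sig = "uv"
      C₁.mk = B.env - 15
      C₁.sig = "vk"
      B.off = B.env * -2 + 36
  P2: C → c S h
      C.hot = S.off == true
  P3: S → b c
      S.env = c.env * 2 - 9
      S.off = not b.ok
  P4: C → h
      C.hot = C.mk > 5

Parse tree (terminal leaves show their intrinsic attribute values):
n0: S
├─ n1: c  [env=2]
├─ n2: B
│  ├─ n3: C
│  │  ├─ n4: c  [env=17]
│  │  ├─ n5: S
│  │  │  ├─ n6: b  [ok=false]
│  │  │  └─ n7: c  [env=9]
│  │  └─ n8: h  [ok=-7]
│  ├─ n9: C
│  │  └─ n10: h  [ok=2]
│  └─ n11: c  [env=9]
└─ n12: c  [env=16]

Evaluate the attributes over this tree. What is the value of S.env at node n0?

1. n1.env = 2  [terminal]
2. n2.key = false  [c₀.env > 2]
3. n2.env = 21  [c₀.env + 19]
4. n3.mk = 24  [B.env * 2 - 18]
5. n3.sig = "uv"  ["uv"]
6. n4.env = 17  [terminal]
7. n6.ok = false  [terminal]
8. n7.env = 9  [terminal]
9. n5.env = 9  [c.env * 2 - 9]
10. n5.off = true  [not b.ok]
11. n8.ok = -7  [terminal]
12. n3.hot = true  [S.off == true]
13. n9.mk = 6  [B.env - 15]
14. n9.sig = "vk"  ["vk"]
15. n10.ok = 2  [terminal]
16. n9.hot = true  [C.mk > 5]
17. n11.env = 9  [terminal]
18. n2.off = -6  [B.env * -2 + 36]
19. n12.env = 16  [terminal]
20. n0.env = 1  [B.off + 7]
21. n0.off = false  [false]

1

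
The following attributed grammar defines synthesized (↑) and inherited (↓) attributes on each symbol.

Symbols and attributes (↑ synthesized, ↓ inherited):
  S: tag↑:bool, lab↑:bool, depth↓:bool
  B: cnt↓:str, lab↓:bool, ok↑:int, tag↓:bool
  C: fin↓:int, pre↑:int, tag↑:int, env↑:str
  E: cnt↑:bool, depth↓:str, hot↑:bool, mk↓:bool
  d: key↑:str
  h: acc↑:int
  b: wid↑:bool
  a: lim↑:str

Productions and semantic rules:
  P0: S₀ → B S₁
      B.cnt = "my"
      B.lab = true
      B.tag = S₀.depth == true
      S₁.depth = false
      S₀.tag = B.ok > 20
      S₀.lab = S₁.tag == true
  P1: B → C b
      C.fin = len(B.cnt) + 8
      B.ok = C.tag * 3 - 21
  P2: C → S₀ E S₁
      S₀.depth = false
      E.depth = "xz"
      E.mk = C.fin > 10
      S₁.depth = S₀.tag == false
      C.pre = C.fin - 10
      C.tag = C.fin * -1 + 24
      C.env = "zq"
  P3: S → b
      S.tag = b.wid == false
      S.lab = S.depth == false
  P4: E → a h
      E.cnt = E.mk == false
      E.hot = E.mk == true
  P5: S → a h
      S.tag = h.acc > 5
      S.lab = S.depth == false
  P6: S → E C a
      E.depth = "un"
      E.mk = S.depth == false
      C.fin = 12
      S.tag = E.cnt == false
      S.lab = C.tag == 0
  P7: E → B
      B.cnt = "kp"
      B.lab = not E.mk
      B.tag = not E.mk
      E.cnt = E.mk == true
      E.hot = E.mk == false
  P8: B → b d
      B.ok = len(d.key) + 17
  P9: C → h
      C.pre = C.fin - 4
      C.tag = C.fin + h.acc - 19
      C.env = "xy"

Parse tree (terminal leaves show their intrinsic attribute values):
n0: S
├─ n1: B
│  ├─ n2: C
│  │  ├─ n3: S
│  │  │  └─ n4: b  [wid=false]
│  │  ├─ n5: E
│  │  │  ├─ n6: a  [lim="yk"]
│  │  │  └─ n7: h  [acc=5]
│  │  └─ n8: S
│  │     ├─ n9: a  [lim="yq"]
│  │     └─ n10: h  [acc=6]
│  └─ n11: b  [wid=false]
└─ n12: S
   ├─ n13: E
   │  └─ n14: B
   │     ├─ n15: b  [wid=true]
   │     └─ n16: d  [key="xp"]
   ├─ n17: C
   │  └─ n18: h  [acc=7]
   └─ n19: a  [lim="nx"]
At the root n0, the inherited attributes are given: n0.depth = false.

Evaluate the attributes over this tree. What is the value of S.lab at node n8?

true

1. n0.depth = false  [given at root]
2. n1.cnt = "my"  ["my"]
3. n1.lab = true  [true]
4. n1.tag = false  [S₀.depth == true]
5. n2.fin = 10  [len(B.cnt) + 8]
6. n3.depth = false  [false]
7. n4.wid = false  [terminal]
8. n3.tag = true  [b.wid == false]
9. n3.lab = true  [S.depth == false]
10. n5.depth = "xz"  ["xz"]
11. n5.mk = false  [C.fin > 10]
12. n6.lim = "yk"  [terminal]
13. n7.acc = 5  [terminal]
14. n5.cnt = true  [E.mk == false]
15. n5.hot = false  [E.mk == true]
16. n8.depth = false  [S₀.tag == false]
17. n9.lim = "yq"  [terminal]
18. n10.acc = 6  [terminal]
19. n8.tag = true  [h.acc > 5]
20. n8.lab = true  [S.depth == false]
21. n2.pre = 0  [C.fin - 10]
22. n2.tag = 14  [C.fin * -1 + 24]
23. n2.env = "zq"  ["zq"]
24. n11.wid = false  [terminal]
25. n1.ok = 21  [C.tag * 3 - 21]
26. n12.depth = false  [false]
27. n13.depth = "un"  ["un"]
28. n13.mk = true  [S.depth == false]
29. n14.cnt = "kp"  ["kp"]
30. n14.lab = false  [not E.mk]
31. n14.tag = false  [not E.mk]
32. n15.wid = true  [terminal]
33. n16.key = "xp"  [terminal]
34. n14.ok = 19  [len(d.key) + 17]
35. n13.cnt = true  [E.mk == true]
36. n13.hot = false  [E.mk == false]
37. n17.fin = 12  [12]
38. n18.acc = 7  [terminal]
39. n17.pre = 8  [C.fin - 4]
40. n17.tag = 0  [C.fin + h.acc - 19]
41. n17.env = "xy"  ["xy"]
42. n19.lim = "nx"  [terminal]
43. n12.tag = false  [E.cnt == false]
44. n12.lab = true  [C.tag == 0]
45. n0.tag = true  [B.ok > 20]
46. n0.lab = false  [S₁.tag == true]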